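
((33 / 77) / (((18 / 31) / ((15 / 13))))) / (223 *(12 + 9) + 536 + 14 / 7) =155 / 950222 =0.00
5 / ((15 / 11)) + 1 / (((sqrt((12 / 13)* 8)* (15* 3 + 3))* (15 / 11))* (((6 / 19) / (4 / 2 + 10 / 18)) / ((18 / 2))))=4807* sqrt(78) / 103680 + 11 / 3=4.08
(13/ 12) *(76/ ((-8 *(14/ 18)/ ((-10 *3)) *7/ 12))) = 33345/ 49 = 680.51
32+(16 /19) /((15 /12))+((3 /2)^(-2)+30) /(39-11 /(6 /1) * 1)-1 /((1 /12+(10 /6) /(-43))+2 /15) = 90341336 /3241305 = 27.87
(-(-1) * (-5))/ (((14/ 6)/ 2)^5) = -38880/ 16807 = -2.31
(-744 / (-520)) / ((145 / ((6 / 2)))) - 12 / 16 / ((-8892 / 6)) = 43133 / 1432600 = 0.03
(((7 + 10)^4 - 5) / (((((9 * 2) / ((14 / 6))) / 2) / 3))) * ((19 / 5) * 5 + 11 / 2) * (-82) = -1174485508 / 9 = -130498389.78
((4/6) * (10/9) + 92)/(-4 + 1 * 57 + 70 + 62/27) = 0.74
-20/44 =-5/11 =-0.45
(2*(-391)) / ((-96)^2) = -391 / 4608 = -0.08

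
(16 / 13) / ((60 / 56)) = 224 / 195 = 1.15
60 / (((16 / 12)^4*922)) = 1215 / 59008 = 0.02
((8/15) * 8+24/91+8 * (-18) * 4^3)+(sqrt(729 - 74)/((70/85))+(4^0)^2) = -12572291/1365+17 * sqrt(655)/14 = -9179.39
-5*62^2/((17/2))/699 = -38440/11883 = -3.23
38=38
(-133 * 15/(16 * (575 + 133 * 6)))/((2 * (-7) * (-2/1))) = -285/87872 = -0.00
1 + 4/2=3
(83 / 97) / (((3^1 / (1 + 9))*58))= 0.05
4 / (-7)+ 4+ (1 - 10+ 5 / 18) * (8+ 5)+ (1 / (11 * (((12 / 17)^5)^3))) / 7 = -127587972674869929487 / 1186340661243150336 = -107.55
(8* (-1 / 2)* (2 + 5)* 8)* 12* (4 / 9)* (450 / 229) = -537600 / 229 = -2347.60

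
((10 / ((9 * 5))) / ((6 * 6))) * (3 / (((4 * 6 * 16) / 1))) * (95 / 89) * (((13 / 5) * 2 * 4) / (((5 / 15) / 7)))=1729 / 76896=0.02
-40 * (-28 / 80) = 14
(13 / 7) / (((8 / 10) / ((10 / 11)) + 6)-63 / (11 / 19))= -3575 / 196231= -0.02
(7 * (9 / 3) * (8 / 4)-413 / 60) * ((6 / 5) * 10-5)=14749 / 60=245.82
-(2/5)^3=-8/125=-0.06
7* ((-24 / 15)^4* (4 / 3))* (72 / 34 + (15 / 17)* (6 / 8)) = 1806336 / 10625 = 170.01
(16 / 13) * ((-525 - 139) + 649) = -240 / 13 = -18.46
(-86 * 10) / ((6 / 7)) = -3010 / 3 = -1003.33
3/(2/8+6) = 12/25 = 0.48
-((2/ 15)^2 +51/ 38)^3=-2.51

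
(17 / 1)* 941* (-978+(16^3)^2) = 268369479286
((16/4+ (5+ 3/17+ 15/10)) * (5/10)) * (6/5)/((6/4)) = 363/85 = 4.27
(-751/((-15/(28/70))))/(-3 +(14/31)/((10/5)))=-23281/3225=-7.22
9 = 9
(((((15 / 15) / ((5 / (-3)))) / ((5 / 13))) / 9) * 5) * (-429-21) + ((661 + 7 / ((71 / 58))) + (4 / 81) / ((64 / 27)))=3601367 / 3408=1056.74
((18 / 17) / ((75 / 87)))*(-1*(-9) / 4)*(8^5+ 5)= 76983777 / 850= 90569.15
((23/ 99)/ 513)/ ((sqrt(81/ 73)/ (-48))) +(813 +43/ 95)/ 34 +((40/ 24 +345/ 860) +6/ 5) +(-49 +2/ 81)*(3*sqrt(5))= -3967*sqrt(5)/ 27-368*sqrt(73)/ 152361 +22660937/ 833340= -301.36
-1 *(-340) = 340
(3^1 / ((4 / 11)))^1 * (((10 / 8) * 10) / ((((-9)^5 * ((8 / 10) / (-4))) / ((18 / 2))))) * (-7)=-9625 / 17496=-0.55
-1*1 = -1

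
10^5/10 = 10000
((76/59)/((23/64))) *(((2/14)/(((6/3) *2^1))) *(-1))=-1216/9499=-0.13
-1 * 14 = -14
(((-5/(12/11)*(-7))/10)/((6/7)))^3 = 52.44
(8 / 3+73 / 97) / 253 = 995 / 73623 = 0.01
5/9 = 0.56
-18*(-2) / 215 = 0.17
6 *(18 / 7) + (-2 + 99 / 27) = 359 / 21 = 17.10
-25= -25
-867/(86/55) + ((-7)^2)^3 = 10070129/86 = 117094.52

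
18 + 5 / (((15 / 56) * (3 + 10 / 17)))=4246 / 183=23.20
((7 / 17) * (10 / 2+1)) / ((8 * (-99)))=-7 / 2244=-0.00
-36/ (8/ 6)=-27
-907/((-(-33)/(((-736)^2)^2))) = -266145142669312/33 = -8065004323312.48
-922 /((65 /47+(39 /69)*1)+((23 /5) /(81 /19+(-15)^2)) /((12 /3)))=-86830935840 /183947117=-472.04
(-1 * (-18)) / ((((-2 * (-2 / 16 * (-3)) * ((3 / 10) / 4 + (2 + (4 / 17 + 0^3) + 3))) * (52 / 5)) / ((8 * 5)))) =-816000 / 46943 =-17.38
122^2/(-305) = -244/5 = -48.80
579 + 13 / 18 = 10435 / 18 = 579.72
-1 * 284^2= -80656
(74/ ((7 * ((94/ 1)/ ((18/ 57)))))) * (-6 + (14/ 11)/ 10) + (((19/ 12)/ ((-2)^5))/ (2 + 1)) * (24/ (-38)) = -344209/ 1737120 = -0.20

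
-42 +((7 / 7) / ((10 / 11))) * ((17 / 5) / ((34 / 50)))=-36.50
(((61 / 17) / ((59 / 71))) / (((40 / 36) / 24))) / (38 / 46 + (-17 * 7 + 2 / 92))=-21516408 / 27256525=-0.79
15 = 15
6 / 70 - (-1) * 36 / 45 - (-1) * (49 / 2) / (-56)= 251 / 560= 0.45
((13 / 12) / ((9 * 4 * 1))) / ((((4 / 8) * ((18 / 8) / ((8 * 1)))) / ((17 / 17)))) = 52 / 243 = 0.21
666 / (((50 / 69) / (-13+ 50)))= 850149 / 25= 34005.96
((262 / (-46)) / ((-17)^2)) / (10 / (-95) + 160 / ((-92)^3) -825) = 2633362 / 110248937557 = 0.00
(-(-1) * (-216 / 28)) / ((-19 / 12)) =4.87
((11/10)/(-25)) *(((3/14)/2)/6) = -0.00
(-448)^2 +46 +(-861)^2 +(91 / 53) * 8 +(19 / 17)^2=14429931032 / 15317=942085.98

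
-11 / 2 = -5.50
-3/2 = -1.50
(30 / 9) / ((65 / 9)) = 6 / 13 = 0.46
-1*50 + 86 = 36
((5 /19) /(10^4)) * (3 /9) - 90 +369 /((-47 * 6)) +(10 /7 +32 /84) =-3356748671 /37506000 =-89.50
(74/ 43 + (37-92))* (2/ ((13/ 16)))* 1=-73312/ 559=-131.15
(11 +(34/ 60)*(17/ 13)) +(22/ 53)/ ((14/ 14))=251267/ 20670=12.16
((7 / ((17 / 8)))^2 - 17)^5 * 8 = -141751324650661256 / 2015993900449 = -70313.37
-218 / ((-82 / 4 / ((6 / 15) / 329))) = 872 / 67445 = 0.01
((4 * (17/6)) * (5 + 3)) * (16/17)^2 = 4096/51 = 80.31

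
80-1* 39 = 41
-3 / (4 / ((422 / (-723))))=211 / 482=0.44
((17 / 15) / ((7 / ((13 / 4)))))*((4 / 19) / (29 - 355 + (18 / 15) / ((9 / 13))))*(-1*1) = 221 / 646912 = 0.00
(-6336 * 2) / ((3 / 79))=-333696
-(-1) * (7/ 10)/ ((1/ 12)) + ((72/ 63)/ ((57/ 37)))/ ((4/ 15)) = 7436/ 665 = 11.18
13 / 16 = 0.81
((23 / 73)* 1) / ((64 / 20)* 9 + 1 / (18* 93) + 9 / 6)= 96255 / 9256984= 0.01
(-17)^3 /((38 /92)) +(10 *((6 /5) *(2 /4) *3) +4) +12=-225352 /19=-11860.63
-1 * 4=-4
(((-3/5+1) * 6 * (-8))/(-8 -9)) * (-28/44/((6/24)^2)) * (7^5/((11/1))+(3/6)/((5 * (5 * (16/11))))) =-4517762256/257125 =-17570.30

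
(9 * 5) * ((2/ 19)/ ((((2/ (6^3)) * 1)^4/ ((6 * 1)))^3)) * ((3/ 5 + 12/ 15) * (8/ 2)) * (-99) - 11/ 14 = -379955367233970433377458448236753/ 266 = -1428403636217933960065633000000.00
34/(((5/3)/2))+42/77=2274/55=41.35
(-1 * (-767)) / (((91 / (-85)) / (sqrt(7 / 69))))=-5015 * sqrt(483) / 483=-228.19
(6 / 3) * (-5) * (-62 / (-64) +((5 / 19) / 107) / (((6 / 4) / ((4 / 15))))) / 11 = -2837315 / 3220272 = -0.88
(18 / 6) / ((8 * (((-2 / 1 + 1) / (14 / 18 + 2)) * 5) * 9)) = -5 / 216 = -0.02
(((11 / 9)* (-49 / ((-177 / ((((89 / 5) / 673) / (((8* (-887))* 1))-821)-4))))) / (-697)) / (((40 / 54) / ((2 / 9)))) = 10617967484971 / 88374297502800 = 0.12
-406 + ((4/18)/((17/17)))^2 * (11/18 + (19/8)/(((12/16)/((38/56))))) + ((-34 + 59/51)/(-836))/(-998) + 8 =-28796895926611/72378788328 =-397.86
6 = 6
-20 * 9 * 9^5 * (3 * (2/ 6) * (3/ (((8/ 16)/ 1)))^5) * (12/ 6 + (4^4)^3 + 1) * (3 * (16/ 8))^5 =-10782451906810826158080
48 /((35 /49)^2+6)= 2352 /319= 7.37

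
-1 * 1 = -1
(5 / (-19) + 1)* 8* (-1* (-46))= 271.16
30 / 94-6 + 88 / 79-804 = -3002209 / 3713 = -808.57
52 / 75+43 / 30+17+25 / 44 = 64993 / 3300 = 19.69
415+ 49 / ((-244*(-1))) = 101309 / 244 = 415.20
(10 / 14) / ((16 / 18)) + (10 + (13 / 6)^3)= 15857 / 756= 20.97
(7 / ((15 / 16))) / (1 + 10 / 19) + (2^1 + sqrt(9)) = 4303 / 435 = 9.89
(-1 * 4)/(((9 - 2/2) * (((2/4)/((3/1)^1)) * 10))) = -3/10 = -0.30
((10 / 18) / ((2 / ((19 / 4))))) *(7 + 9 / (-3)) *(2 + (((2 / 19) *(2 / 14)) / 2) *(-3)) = 1315 / 126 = 10.44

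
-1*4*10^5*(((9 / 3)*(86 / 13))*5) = -39692307.69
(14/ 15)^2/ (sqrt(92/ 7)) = 98 * sqrt(161)/ 5175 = 0.24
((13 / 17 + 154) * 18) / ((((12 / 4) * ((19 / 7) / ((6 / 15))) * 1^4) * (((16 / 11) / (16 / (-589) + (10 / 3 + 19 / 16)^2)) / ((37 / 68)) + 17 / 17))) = 2491447199729796 / 20590910247605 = 121.00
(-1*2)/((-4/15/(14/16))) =105/16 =6.56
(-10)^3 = -1000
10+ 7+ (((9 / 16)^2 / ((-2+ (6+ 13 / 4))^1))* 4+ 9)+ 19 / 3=45251 / 1392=32.51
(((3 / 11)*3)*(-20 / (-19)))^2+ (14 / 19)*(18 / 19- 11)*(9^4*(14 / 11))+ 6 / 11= -2701737330 / 43681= -61851.54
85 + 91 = 176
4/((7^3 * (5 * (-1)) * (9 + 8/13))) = -0.00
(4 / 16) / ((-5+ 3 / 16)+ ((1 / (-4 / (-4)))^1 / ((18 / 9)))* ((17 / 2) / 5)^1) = -20 / 317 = -0.06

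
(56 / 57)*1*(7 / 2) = 196 / 57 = 3.44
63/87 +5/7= 292/203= 1.44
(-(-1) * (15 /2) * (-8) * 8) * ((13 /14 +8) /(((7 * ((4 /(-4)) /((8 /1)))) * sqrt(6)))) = 40000 * sqrt(6) /49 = 1999.58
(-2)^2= 4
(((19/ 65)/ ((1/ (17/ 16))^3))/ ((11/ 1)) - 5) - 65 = -204911453/ 2928640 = -69.97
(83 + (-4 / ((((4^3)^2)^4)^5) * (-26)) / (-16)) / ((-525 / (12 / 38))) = -293296612753211798710827385123324473627362326881352747048186629414574882803 / 5874766490388127895864464189970204065126383957111433035754340619297960755200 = -0.05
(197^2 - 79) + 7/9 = 348577/9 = 38730.78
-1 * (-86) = 86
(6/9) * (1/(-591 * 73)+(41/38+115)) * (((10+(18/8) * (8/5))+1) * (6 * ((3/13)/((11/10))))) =761214940/535249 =1422.17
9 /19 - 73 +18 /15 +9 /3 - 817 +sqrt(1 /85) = -84106 /95 +sqrt(85) /85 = -885.22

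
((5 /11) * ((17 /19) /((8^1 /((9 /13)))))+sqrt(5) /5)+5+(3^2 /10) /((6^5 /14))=sqrt(5) /5+59119319 /11737440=5.48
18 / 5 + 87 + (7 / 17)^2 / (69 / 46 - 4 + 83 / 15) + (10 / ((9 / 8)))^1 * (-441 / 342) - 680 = -600.81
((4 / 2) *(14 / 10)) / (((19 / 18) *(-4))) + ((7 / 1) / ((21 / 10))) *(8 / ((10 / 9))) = 2217 / 95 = 23.34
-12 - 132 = -144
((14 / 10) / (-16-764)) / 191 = -7 / 744900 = -0.00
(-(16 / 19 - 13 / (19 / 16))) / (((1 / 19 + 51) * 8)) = 12 / 485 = 0.02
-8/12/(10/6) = -2/5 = -0.40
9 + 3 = 12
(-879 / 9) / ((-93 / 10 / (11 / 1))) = 32230 / 279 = 115.52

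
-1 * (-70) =70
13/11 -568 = -6235/11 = -566.82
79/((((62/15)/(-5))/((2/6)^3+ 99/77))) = -246875/1953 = -126.41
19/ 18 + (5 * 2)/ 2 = 6.06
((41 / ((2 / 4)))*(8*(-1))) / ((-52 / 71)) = 11644 / 13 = 895.69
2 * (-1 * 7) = -14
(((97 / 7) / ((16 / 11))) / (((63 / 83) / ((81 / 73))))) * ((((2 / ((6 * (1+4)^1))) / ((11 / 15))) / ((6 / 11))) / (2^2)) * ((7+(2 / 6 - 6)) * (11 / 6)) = 974171 / 686784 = 1.42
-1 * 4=-4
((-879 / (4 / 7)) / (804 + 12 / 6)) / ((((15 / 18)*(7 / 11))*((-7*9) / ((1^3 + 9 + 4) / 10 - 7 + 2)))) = -29007 / 141050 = -0.21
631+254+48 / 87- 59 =23970 / 29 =826.55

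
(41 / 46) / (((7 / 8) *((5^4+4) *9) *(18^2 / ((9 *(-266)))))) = -1558 / 1171827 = -0.00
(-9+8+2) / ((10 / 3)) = 3 / 10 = 0.30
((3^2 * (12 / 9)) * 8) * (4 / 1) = 384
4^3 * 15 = 960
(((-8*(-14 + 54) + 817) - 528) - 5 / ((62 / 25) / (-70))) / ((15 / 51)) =58038 / 155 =374.44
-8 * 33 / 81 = -88 / 27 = -3.26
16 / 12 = 4 / 3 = 1.33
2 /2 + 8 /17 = 25 /17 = 1.47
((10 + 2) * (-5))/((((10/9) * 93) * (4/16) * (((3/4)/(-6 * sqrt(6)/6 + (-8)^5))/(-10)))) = -31457280/31 -960 * sqrt(6)/31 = -1014826.82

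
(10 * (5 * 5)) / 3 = 250 / 3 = 83.33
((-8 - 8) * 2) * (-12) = 384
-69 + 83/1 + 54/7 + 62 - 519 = -435.29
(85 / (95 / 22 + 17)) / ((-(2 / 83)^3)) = -534620845 / 1876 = -284979.13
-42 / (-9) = 14 / 3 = 4.67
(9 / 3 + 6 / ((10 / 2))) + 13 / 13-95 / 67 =1267 / 335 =3.78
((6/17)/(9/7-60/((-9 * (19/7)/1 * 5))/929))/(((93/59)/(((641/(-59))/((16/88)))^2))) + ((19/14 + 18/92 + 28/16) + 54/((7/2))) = 555709388830479/867895550956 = 640.30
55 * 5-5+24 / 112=3783 / 14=270.21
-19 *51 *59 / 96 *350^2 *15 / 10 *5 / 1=-8754309375 / 16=-547144335.94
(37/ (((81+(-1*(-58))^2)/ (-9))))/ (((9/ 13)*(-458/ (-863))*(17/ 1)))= -31931/ 2063290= -0.02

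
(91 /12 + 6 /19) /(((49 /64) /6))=57632 /931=61.90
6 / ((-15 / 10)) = -4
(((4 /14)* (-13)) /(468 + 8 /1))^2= 169 /2775556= 0.00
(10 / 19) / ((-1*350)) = -1 / 665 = -0.00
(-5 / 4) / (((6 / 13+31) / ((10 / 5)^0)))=-65 / 1636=-0.04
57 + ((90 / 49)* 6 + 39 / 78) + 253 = 31509 / 98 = 321.52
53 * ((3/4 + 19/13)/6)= 6095/312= 19.54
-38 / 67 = -0.57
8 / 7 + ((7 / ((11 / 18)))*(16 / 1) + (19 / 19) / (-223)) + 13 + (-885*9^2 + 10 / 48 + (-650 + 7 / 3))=-29727141505 / 412104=-72135.05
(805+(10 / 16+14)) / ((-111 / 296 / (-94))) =616358 / 3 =205452.67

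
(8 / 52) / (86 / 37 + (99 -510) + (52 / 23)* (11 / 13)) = -1702 / 4500015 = -0.00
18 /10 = 9 /5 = 1.80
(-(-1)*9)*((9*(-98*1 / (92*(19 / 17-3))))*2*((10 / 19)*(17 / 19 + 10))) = 3036285 / 5776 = 525.67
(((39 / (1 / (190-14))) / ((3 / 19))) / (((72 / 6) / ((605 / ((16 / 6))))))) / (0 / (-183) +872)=1643785 / 1744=942.54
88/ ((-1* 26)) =-3.38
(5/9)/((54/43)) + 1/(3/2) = 539/486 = 1.11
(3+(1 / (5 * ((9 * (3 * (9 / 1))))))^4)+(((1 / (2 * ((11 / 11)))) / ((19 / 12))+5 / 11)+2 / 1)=2628163742253959 / 455461212380625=5.77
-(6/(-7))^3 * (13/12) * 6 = 4.09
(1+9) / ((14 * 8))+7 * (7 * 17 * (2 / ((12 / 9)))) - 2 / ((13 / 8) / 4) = 906117 / 728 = 1244.67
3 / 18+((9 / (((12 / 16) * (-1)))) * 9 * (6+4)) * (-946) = 6130081 / 6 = 1021680.17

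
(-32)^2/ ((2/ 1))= 512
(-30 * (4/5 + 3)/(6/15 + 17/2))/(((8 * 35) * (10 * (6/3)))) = -57/24920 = -0.00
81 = 81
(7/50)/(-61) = -7/3050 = -0.00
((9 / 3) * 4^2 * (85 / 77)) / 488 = 510 / 4697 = 0.11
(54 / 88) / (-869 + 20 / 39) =-1053 / 1490324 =-0.00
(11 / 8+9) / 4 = 83 / 32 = 2.59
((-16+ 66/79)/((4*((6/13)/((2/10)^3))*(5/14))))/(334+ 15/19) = -1035671/1884446250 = -0.00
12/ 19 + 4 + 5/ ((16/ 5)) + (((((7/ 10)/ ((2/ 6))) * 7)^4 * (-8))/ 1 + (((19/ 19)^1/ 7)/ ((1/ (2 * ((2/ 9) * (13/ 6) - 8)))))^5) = -1018539143133900559/ 2726292330000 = -373598.65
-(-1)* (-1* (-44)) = 44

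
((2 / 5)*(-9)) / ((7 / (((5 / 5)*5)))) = -18 / 7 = -2.57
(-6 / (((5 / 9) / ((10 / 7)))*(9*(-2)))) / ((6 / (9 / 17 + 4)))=11 / 17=0.65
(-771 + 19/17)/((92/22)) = -71984/391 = -184.10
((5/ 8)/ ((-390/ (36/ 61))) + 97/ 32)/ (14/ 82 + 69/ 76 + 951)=59902763/ 18820598888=0.00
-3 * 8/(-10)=12/5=2.40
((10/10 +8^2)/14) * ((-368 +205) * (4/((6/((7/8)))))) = -10595/24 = -441.46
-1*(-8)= 8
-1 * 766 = -766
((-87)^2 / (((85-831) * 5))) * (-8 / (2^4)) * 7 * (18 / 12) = 158949 / 14920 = 10.65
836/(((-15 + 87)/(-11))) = -2299/18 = -127.72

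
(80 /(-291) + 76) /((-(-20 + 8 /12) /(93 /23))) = 1024674 /64699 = 15.84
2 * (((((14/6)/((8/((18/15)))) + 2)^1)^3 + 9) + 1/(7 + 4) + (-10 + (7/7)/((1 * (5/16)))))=30.54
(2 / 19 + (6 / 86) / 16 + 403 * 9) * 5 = 237067885 / 13072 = 18135.55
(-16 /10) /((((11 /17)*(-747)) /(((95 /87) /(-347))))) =-2584 /248063013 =-0.00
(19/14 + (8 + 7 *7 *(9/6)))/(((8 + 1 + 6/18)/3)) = 1305/49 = 26.63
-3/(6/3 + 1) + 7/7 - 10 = -10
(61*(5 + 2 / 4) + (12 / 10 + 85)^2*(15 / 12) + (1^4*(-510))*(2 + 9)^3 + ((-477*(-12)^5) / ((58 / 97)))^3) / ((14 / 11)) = 6145676550515490187812524.00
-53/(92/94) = -2491/46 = -54.15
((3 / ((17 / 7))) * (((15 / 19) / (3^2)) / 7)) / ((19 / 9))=45 / 6137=0.01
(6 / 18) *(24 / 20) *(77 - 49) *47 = 2632 / 5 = 526.40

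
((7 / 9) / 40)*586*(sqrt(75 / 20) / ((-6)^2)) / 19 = 2051*sqrt(15) / 246240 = 0.03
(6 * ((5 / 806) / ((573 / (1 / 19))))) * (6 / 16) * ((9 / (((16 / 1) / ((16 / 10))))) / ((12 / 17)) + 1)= 0.00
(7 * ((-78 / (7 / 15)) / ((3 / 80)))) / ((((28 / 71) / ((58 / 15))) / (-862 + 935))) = -156319280 / 7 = -22331325.71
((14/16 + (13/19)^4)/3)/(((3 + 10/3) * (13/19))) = 1140735/13553384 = 0.08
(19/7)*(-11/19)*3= -33/7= -4.71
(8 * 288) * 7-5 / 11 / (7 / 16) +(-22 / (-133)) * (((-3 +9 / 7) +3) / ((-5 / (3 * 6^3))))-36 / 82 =33798235846 / 2099405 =16098.96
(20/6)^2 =100/9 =11.11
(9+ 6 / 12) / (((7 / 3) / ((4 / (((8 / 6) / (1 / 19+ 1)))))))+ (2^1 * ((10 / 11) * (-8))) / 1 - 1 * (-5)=255 / 77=3.31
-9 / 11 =-0.82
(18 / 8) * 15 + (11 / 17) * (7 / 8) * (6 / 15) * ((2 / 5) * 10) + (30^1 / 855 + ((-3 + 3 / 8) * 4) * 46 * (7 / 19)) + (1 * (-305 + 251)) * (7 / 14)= -3299569 / 19380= -170.26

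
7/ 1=7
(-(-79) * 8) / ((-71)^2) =632 / 5041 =0.13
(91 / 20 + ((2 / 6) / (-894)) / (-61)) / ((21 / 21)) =7443901 / 1636020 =4.55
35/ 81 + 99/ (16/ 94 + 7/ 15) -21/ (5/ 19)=13834319/ 181845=76.08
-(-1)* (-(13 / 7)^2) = -3.45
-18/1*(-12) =216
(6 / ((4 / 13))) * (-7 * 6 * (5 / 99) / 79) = -455 / 869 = -0.52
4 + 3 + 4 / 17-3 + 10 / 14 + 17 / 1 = 2612 / 119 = 21.95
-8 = -8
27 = 27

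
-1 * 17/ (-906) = 17/ 906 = 0.02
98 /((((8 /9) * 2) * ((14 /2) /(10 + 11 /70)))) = 6399 /80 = 79.99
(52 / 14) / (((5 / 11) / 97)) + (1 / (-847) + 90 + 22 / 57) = 213155009 / 241395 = 883.01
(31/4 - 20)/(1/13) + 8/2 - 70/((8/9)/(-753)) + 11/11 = 118289/2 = 59144.50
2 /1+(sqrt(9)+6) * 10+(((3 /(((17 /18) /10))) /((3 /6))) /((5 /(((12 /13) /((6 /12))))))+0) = 25516 /221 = 115.46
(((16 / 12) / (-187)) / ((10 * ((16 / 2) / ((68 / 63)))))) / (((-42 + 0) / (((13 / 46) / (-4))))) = -13 / 80332560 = -0.00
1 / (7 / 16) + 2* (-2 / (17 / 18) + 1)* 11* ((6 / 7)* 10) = -3544 / 17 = -208.47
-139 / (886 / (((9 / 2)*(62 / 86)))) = -0.51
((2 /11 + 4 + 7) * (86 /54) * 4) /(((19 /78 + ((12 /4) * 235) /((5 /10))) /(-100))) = -18335200 /3629967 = -5.05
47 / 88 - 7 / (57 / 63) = -12043 / 1672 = -7.20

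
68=68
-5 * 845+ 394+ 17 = -3814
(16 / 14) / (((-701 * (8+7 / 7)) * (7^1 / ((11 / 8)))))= -11 / 309141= -0.00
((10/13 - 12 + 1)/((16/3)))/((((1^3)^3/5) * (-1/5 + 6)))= -9975/6032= -1.65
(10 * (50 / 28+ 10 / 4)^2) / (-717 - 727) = -2250 / 17689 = -0.13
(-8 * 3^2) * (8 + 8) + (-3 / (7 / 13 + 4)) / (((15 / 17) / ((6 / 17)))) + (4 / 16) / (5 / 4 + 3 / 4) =-2719049 / 2360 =-1152.14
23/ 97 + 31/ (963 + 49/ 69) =0.27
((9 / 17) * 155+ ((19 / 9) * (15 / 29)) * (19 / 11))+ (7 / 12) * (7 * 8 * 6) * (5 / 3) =6680240 / 16269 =410.61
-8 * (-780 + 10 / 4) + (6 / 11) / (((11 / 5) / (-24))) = 751900 / 121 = 6214.05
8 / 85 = 0.09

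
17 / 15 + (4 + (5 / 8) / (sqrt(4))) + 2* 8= 5147 / 240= 21.45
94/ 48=47/ 24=1.96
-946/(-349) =946/349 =2.71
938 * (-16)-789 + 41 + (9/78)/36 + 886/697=-3426085655/217464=-15754.73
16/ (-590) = -8/ 295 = -0.03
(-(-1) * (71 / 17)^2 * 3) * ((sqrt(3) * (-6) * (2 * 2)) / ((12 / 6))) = -181476 * sqrt(3) / 289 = -1087.63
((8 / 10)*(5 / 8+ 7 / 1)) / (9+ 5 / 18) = 549 / 835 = 0.66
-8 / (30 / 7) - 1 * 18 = -298 / 15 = -19.87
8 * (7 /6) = 28 /3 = 9.33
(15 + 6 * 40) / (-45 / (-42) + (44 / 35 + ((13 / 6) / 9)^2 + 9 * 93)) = 26025300 / 85667789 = 0.30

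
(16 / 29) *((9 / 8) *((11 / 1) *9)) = 1782 / 29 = 61.45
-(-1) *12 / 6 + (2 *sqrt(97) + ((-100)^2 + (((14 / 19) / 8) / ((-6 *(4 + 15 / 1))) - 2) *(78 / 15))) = 2 *sqrt(97) + 43283593 / 4332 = 10011.29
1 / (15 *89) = 1 / 1335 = 0.00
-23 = -23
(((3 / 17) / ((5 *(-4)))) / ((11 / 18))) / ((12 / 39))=-0.05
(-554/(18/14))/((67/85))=-329630/603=-546.65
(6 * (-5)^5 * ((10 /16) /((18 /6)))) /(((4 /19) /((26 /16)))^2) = -953265625 /4096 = -232730.87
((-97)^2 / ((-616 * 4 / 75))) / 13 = -705675 / 32032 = -22.03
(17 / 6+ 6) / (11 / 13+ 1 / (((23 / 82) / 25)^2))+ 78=25571097773 / 327829914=78.00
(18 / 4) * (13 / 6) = 39 / 4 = 9.75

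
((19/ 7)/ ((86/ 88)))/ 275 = 76/ 7525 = 0.01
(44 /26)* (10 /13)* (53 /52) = 2915 /2197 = 1.33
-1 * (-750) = 750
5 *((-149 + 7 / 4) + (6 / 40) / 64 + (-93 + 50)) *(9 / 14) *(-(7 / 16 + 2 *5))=366006051 / 57344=6382.64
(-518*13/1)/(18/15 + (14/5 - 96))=3367/46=73.20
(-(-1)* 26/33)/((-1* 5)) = -26/165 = -0.16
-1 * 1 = -1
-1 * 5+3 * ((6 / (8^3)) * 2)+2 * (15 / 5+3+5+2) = 2697 / 128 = 21.07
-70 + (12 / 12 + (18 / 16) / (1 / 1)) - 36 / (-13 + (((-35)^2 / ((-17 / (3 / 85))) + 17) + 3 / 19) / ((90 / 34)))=-27420639 / 434824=-63.06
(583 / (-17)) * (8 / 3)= -4664 / 51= -91.45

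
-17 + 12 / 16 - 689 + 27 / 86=-121249 / 172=-704.94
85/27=3.15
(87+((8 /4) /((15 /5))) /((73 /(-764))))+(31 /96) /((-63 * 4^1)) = 141319337 /1766016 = 80.02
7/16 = 0.44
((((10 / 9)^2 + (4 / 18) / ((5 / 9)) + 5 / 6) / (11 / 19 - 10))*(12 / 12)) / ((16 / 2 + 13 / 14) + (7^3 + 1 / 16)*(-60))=531734 / 41764007025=0.00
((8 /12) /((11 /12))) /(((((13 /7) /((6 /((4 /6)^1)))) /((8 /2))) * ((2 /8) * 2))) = 4032 /143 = 28.20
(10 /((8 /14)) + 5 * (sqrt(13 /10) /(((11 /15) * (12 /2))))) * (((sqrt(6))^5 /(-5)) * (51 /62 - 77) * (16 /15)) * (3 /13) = 340056 * sqrt(6) * (sqrt(130) + 154) /22165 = 6215.82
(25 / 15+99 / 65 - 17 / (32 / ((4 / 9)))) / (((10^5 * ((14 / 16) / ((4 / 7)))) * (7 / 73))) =1009079 / 5016375000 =0.00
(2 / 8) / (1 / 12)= 3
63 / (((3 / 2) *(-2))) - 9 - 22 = -52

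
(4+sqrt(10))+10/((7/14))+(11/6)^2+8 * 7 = sqrt(10)+3001/36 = 86.52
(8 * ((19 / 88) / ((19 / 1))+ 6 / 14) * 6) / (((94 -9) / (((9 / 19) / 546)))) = 2439 / 11316305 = 0.00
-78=-78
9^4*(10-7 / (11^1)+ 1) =747954 / 11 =67995.82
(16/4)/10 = 2/5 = 0.40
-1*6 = -6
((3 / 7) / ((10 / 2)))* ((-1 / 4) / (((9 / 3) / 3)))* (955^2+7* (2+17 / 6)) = -5472353 / 280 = -19544.12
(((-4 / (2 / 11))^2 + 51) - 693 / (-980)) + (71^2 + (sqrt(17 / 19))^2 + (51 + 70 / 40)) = 3744184 / 665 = 5630.35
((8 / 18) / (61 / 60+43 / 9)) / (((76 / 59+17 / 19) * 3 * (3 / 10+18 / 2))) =896800 / 712069659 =0.00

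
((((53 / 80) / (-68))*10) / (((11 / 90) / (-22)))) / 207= 265 / 3128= 0.08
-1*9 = -9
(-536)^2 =287296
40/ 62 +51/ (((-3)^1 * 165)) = 2773/ 5115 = 0.54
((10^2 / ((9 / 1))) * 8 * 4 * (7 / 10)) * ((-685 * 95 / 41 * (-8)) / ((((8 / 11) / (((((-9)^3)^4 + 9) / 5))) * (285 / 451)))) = 1165256568347132800 / 3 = 388418856115710933.33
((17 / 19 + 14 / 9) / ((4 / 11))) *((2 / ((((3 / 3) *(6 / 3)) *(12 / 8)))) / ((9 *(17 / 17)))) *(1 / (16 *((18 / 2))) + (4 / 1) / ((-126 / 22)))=-0.35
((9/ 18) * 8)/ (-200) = -1/ 50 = -0.02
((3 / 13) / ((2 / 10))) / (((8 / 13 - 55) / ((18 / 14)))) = -135 / 4949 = -0.03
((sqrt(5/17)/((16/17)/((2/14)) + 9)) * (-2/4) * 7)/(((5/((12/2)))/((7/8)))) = -147 * sqrt(85)/10600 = -0.13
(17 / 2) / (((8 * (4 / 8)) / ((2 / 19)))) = 17 / 76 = 0.22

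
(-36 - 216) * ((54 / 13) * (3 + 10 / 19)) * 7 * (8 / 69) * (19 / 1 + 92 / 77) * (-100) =378066528000 / 62491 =6049935.64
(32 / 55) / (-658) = -16 / 18095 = -0.00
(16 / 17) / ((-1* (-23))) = 16 / 391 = 0.04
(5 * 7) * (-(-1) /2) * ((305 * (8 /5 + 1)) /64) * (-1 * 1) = -27755 /128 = -216.84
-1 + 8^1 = 7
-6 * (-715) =4290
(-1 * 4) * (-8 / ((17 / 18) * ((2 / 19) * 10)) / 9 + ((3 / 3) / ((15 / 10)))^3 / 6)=23264 / 6885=3.38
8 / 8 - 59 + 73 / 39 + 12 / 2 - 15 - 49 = -4451 / 39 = -114.13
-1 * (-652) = 652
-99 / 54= -11 / 6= -1.83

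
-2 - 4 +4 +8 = 6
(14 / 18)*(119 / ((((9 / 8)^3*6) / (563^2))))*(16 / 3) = 1081488084992 / 59049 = 18315095.68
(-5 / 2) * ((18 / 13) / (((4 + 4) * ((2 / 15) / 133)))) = -89775 / 208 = -431.61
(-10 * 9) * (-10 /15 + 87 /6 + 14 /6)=-1455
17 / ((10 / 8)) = 68 / 5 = 13.60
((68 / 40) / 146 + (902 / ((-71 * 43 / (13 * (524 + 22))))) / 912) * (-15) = 290630139 / 8469022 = 34.32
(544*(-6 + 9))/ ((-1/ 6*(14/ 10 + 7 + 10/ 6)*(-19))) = 146880/ 2869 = 51.20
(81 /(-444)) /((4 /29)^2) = -22707 /2368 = -9.59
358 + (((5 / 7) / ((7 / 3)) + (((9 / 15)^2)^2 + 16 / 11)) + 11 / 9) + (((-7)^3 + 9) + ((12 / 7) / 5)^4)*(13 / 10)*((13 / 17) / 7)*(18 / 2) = -5813903551748 / 88394315625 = -65.77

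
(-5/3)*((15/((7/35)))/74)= -125/74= -1.69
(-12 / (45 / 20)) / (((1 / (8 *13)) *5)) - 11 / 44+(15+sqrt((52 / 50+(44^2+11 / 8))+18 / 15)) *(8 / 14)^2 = -312479 / 2940+4 *sqrt(775846) / 245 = -91.90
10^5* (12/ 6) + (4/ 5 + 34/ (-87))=87000178/ 435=200000.41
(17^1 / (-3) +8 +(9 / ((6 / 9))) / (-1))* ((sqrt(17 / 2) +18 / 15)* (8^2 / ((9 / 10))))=-10720* sqrt(34) / 27 - 8576 / 9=-3267.99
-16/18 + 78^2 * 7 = 383284/9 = 42587.11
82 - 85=-3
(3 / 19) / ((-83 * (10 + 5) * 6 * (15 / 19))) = -1 / 37350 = -0.00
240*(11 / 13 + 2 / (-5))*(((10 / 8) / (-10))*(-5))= 870 / 13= 66.92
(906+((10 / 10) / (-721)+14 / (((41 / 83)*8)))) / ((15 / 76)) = 681136073 / 147805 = 4608.34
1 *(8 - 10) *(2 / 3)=-4 / 3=-1.33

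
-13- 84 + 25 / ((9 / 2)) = -823 / 9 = -91.44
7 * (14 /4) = 24.50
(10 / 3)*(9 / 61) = 30 / 61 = 0.49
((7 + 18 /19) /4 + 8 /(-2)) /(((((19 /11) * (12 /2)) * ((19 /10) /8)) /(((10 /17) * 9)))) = -29700 /6859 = -4.33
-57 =-57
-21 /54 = -7 /18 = -0.39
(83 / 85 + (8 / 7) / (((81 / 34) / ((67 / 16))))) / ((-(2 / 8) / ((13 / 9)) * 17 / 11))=-82297072 / 7373835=-11.16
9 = 9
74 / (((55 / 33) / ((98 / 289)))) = 21756 / 1445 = 15.06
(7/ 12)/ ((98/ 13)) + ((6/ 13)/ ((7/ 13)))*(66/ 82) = 755/ 984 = 0.77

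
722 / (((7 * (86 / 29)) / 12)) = 125628 / 301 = 417.37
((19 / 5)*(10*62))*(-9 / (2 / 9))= -95418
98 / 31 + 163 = 5151 / 31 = 166.16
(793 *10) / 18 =3965 / 9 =440.56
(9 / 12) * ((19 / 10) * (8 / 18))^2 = 361 / 675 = 0.53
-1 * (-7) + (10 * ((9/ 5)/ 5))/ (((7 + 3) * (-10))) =1741/ 250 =6.96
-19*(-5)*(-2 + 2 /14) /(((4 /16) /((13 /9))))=-1019.37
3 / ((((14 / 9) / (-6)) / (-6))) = 486 / 7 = 69.43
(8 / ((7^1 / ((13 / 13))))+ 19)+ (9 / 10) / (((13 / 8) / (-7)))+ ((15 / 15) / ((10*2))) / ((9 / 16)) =66973 / 4095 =16.35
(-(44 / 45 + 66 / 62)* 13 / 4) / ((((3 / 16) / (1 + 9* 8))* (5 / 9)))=-10814804 / 2325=-4651.53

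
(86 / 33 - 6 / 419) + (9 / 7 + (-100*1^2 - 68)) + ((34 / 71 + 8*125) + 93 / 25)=144325512242 / 171800475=840.08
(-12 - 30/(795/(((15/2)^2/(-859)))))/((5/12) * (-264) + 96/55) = 60083265/542135516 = 0.11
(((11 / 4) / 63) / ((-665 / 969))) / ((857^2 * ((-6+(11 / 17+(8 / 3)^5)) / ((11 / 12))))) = -0.00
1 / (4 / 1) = 1 / 4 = 0.25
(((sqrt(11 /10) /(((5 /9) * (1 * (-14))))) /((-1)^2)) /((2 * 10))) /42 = -3 * sqrt(110) /196000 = -0.00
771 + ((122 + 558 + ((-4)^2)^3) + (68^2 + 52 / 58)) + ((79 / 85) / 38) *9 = 952822169 / 93670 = 10172.12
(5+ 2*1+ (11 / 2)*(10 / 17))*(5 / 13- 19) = -42108 / 221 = -190.53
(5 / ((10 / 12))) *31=186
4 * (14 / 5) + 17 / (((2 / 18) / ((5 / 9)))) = 481 / 5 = 96.20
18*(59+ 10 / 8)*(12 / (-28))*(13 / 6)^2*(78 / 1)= -4765293 / 28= -170189.04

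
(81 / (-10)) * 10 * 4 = -324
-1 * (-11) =11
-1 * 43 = -43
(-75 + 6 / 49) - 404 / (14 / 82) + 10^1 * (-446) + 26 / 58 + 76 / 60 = -147061741 / 21315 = -6899.45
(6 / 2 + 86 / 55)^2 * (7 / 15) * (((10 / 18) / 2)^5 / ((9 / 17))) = 187427975 / 6173218656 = 0.03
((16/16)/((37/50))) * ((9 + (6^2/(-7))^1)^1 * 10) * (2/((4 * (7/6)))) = 40500/1813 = 22.34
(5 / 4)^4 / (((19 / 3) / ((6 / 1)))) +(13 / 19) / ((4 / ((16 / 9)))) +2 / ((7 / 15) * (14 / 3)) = 3.54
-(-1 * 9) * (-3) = -27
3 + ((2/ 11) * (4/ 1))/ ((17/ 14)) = 673/ 187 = 3.60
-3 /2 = -1.50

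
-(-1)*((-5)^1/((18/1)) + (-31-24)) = -995/18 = -55.28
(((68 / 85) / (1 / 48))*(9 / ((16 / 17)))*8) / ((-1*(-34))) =432 / 5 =86.40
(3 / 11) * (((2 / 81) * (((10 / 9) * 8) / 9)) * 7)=1120 / 24057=0.05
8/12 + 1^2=1.67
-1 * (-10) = 10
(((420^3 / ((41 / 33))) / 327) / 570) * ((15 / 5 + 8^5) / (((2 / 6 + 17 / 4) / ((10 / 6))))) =323725046400 / 84911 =3812521.89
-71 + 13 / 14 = -981 / 14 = -70.07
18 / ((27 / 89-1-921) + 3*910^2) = 1602 / 221020669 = 0.00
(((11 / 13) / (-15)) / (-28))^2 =121 / 29811600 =0.00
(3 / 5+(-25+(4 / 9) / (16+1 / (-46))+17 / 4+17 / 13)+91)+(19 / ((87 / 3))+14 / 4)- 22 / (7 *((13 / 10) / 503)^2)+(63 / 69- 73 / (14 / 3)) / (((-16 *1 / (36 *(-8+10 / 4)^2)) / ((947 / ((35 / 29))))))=1509065025283747 / 4772240928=316217.28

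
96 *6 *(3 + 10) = 7488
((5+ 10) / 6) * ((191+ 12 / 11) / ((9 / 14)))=73955 / 99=747.02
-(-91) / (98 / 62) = 403 / 7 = 57.57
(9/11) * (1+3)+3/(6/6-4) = 25/11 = 2.27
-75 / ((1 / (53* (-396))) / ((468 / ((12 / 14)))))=859458600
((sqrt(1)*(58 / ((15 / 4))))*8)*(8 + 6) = 1732.27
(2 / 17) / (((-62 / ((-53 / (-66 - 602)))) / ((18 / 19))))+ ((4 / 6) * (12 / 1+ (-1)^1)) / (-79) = -73688573 / 792609054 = -0.09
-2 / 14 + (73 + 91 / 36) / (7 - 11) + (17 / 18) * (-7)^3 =-345713 / 1008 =-342.97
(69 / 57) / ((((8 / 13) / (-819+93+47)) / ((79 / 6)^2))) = -1267054061 / 5472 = -231552.28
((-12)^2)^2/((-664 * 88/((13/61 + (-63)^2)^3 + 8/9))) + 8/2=-4598834366274786668/207233653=-22191542250.50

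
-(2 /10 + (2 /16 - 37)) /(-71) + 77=217213 /2840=76.48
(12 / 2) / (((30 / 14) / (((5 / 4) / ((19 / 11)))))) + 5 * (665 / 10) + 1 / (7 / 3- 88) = 1633435 / 4883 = 334.51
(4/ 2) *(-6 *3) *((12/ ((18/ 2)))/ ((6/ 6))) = -48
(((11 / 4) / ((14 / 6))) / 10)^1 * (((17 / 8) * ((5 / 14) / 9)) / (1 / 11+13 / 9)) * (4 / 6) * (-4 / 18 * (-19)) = 2057 / 112896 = 0.02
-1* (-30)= 30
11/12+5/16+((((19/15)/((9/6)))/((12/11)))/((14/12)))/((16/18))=3319/1680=1.98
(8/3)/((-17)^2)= 8/867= 0.01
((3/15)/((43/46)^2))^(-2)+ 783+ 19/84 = 75438947449/94026576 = 802.32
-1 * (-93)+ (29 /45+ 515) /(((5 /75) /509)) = 11811115 /3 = 3937038.33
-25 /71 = -0.35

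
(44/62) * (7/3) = 154/93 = 1.66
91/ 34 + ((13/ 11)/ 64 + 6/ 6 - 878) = -10463683/ 11968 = -874.31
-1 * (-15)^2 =-225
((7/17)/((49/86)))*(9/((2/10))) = 3870/119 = 32.52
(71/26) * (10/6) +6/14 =2719/546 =4.98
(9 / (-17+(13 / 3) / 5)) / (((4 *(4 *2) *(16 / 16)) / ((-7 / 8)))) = 945 / 61952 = 0.02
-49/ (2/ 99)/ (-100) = 4851/ 200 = 24.26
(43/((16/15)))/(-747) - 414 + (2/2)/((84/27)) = -11538173/27888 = -413.73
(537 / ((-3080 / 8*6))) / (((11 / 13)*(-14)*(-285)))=-2327 / 33795300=-0.00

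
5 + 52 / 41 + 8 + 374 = 15919 / 41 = 388.27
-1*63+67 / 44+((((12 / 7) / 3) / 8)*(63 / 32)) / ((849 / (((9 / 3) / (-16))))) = -195971939 / 3187712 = -61.48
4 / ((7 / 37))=148 / 7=21.14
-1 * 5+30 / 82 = -190 / 41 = -4.63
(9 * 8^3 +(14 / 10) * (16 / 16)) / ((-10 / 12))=-138282 / 25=-5531.28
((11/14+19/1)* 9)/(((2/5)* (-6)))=-4155/56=-74.20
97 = 97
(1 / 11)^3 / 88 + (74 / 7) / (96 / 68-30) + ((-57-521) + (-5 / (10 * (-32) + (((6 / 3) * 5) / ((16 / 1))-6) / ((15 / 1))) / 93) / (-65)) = -1785224955816419875 / 3086649801347112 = -578.37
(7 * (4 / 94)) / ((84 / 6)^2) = 1 / 658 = 0.00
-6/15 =-0.40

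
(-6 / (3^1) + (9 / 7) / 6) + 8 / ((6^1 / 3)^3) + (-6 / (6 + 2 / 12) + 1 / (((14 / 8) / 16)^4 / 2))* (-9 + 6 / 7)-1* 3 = -141527448833 / 1243718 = -113793.84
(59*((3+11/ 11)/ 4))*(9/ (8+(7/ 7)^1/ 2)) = 1062/ 17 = 62.47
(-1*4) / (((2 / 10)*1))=-20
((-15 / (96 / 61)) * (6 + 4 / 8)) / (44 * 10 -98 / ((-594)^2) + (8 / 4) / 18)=-349748685 / 2484591136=-0.14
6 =6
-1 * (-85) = 85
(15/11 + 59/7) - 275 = -20421/77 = -265.21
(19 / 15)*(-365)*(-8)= 11096 / 3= 3698.67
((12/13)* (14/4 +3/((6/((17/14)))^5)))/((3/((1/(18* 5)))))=976111837/81551328768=0.01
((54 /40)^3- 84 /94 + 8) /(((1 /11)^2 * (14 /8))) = 435249221 /658000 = 661.47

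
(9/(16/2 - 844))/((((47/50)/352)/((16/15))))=-3840/893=-4.30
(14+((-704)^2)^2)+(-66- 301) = 245635219103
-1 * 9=-9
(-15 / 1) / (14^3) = -15 / 2744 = -0.01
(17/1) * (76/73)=1292/73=17.70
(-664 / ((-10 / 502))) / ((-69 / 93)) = -5166584 / 115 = -44926.82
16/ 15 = 1.07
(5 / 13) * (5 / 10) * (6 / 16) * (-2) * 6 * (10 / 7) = -225 / 182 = -1.24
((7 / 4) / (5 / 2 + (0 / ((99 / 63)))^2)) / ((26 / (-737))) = -5159 / 260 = -19.84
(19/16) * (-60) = -285/4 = -71.25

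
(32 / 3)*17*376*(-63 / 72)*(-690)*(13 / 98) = 38224160 / 7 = 5460594.29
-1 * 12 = -12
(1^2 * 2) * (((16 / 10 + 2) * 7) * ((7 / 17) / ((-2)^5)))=-441 / 680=-0.65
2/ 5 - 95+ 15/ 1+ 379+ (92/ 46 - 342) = -203/ 5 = -40.60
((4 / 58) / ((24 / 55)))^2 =3025 / 121104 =0.02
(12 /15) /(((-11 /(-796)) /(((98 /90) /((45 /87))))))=4524464 /37125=121.87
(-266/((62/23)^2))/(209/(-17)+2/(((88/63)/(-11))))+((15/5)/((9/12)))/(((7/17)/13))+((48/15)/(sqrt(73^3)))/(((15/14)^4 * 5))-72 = 614656 * sqrt(73)/6744515625+713143226/12828389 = 55.59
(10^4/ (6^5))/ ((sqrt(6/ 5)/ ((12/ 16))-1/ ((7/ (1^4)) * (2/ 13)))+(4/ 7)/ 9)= 2384375/ 2968353+245000 * sqrt(30)/ 989451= 2.16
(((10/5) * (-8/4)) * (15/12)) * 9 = -45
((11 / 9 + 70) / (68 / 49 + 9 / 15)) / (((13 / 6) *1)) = 314090 / 18993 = 16.54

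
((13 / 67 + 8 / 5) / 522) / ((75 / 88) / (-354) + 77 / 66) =3120392 / 1057060005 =0.00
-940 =-940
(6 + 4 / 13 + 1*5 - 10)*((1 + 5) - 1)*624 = 4080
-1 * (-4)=4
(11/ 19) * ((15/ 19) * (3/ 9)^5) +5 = 146260/ 29241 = 5.00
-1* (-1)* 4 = 4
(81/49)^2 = 6561/2401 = 2.73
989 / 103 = 9.60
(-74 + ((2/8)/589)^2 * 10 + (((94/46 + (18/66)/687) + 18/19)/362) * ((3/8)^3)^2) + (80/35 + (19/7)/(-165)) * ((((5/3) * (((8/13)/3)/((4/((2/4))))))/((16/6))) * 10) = -57514985624104128296623/781068263203406610432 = -73.64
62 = 62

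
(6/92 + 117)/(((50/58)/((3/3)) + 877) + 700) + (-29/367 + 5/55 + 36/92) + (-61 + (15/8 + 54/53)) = -51907324625191/900719324296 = -57.63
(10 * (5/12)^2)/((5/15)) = 125/24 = 5.21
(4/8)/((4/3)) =3/8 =0.38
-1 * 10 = -10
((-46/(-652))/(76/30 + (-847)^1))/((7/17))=-5865/28906094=-0.00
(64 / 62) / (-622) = -16 / 9641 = -0.00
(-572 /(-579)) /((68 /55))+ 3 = 37394 /9843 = 3.80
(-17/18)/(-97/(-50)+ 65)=-0.01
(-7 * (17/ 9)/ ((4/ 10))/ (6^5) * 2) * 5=-0.04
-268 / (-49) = 268 / 49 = 5.47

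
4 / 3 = 1.33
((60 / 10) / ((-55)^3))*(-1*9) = 54 / 166375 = 0.00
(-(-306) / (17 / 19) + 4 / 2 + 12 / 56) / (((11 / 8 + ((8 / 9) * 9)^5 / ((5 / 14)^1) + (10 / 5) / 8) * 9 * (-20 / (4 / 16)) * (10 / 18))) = -4819 / 513811340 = -0.00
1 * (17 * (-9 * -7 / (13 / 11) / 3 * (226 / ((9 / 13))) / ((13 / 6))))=591668 / 13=45512.92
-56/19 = -2.95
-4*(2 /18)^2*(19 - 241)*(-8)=-2368 /27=-87.70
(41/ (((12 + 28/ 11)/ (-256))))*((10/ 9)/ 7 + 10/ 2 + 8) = -2991032/ 315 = -9495.34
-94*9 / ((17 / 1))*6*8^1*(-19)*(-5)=-3857760 / 17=-226927.06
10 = 10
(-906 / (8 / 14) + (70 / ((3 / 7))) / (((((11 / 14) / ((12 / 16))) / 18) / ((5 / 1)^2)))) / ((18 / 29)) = 14583317 / 132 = 110479.67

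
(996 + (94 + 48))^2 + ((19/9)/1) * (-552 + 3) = 1293885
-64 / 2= -32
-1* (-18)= 18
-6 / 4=-3 / 2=-1.50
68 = 68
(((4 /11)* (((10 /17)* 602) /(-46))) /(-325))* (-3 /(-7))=1032 /279565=0.00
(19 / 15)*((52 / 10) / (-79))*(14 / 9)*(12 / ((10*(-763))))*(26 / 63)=0.00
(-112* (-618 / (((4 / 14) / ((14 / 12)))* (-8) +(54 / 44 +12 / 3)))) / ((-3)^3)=-24871616 / 31707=-784.42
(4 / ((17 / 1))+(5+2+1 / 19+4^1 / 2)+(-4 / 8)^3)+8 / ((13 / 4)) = 390489 / 33592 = 11.62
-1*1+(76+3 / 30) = 751 / 10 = 75.10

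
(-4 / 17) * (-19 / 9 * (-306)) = -152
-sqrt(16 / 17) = -4 * sqrt(17) / 17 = -0.97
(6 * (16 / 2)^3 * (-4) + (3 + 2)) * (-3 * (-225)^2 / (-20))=-373096125 / 4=-93274031.25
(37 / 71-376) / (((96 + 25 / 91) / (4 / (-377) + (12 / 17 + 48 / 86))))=-64460608912 / 13186435169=-4.89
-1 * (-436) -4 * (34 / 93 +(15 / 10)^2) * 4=394.15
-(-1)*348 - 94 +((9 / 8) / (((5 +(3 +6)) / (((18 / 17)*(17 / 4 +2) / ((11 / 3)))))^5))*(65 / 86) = 687733842614386825317227 / 2707613230868702937088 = 254.00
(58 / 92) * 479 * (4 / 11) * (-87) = -2417034 / 253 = -9553.49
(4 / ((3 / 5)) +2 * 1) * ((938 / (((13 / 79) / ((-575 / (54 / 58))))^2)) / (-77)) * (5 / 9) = -2325362508537500 / 2814669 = -826158425.21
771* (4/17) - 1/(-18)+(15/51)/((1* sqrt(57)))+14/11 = 5* sqrt(57)/969+615103/3366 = 182.78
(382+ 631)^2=1026169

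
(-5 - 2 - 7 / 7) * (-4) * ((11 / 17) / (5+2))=352 / 119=2.96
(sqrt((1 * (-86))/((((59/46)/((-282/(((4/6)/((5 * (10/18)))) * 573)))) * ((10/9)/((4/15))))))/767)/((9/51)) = 34 * sqrt(1047633854)/25929969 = 0.04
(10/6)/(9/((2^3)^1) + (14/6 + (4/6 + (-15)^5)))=-40/18224901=-0.00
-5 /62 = -0.08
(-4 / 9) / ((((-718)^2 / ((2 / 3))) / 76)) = -152 / 3479787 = -0.00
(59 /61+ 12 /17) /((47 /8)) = 13880 /48739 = 0.28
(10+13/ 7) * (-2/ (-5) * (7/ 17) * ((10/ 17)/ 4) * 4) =332/ 289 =1.15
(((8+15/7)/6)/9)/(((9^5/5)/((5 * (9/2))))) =0.00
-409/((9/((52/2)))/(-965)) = 10261810/9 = 1140201.11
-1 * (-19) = 19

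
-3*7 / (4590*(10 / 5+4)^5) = -7 / 11897280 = -0.00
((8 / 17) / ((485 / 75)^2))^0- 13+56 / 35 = -52 / 5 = -10.40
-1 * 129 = -129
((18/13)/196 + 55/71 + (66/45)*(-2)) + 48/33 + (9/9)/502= -0.70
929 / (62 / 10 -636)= -4645 / 3149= -1.48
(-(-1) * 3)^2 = 9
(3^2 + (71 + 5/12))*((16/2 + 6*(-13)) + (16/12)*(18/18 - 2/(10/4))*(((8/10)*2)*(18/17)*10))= -537119/102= -5265.87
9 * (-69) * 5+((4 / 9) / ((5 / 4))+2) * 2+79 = -3021.29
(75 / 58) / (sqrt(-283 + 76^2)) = 0.02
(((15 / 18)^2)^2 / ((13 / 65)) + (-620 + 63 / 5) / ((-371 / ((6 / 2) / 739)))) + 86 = 157084598801 / 1776615120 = 88.42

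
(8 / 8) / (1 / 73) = 73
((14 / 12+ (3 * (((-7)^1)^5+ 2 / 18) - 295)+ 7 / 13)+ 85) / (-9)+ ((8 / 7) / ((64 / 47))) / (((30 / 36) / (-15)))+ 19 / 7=5613.05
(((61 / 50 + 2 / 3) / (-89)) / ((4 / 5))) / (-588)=283 / 6279840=0.00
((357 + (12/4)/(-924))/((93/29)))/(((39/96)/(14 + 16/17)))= 6479428240/1582581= 4094.22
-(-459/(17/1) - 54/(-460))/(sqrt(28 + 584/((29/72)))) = 6183 *sqrt(310735)/4928900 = 0.70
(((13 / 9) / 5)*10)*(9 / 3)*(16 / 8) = 52 / 3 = 17.33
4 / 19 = 0.21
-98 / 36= -49 / 18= -2.72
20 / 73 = 0.27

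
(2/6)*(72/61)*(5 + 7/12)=134/61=2.20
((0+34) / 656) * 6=51 / 164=0.31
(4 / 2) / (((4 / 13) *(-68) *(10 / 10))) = -0.10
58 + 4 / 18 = 524 / 9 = 58.22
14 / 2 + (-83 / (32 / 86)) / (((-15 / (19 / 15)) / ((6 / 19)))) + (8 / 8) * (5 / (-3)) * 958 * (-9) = 8629769 / 600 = 14382.95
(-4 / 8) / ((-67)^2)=-1 / 8978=-0.00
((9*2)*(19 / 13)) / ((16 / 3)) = 513 / 104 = 4.93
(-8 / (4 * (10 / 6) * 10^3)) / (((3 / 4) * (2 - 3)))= 0.00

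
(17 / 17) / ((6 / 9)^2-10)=-9 / 86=-0.10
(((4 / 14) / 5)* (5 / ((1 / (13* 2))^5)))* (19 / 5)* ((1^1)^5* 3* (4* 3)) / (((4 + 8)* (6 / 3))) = 677238432 / 35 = 19349669.49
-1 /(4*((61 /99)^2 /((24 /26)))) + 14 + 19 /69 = 45618598 /3337737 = 13.67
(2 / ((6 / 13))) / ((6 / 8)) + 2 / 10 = 269 / 45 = 5.98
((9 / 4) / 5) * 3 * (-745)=-4023 / 4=-1005.75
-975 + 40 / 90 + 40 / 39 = -113903 / 117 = -973.53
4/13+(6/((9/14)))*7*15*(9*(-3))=-343976/13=-26459.69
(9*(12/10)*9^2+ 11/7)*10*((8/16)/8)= 30673/56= 547.73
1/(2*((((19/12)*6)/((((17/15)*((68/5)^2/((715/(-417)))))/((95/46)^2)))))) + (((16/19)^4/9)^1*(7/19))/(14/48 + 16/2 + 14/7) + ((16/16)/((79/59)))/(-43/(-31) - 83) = -1737072073978729031/1145997966197906250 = -1.52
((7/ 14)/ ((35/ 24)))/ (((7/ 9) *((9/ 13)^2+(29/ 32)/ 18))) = 10513152/ 12631465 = 0.83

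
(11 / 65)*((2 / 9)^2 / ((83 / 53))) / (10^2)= 583 / 10924875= 0.00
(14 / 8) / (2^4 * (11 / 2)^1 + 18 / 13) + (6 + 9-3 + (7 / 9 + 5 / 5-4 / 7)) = 553267 / 41832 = 13.23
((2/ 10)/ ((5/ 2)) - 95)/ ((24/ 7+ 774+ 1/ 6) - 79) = -99666/ 733525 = -0.14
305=305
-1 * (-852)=852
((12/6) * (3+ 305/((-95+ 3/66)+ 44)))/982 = -3347/550411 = -0.01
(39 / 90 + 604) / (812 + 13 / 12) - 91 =-4403169 / 48785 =-90.26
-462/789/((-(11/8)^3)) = 7168/31823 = 0.23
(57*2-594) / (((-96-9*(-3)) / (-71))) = -11360 / 23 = -493.91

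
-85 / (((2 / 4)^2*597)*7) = -340 / 4179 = -0.08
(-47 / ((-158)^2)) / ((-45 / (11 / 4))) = 517 / 4493520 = 0.00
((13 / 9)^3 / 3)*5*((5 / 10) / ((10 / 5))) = 10985 / 8748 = 1.26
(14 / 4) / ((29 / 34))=119 / 29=4.10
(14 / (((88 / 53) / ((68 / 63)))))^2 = 811801 / 9801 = 82.83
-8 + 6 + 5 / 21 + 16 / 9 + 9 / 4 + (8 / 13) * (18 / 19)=177325 / 62244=2.85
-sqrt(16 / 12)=-2*sqrt(3) / 3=-1.15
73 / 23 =3.17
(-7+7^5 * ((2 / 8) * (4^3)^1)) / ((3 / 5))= 448175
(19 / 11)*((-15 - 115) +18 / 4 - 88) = -8113 / 22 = -368.77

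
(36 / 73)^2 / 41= 1296 / 218489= 0.01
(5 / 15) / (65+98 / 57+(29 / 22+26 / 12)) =209 / 44018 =0.00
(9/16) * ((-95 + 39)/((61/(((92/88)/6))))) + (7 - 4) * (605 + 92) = 11224005/5368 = 2090.91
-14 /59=-0.24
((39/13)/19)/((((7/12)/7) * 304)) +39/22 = 28257/15884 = 1.78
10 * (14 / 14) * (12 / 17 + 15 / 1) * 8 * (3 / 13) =64080 / 221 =289.95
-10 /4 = -5 /2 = -2.50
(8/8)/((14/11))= 11/14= 0.79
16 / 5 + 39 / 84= 3.66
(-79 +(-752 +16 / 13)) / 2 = -10787 / 26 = -414.88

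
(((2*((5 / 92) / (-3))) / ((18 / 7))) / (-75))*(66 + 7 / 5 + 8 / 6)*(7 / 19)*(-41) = -0.20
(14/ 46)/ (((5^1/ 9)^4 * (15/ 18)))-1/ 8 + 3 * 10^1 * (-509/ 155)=-1689938749/ 17825000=-94.81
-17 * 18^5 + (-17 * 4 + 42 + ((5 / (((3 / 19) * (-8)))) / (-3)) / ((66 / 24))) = -6360290941 / 198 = -32122681.52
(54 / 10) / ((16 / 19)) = 6.41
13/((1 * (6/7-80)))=-91/554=-0.16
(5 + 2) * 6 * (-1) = -42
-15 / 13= -1.15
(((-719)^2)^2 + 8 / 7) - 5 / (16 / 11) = 267248675518.71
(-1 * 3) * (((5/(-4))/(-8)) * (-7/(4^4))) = 105/8192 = 0.01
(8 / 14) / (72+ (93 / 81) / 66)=7128 / 898345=0.01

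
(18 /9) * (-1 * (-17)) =34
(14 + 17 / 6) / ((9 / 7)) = 707 / 54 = 13.09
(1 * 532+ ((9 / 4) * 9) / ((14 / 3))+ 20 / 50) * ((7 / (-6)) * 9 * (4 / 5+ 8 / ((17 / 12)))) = -61767957 / 1700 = -36334.09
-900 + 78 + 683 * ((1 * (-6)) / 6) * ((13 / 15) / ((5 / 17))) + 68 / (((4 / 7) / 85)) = 546032 / 75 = 7280.43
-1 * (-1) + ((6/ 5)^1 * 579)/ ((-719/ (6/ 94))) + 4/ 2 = 496473/ 168965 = 2.94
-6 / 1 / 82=-3 / 41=-0.07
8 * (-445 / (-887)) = 3560 / 887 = 4.01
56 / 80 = 7 / 10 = 0.70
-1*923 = -923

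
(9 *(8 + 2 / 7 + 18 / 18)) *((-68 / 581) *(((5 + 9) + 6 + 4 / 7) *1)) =-5728320 / 28469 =-201.21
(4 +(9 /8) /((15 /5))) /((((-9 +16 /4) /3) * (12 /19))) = -133 /32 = -4.16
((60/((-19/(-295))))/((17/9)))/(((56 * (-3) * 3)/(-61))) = 269925/4522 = 59.69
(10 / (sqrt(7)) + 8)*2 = 20*sqrt(7) / 7 + 16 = 23.56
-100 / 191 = -0.52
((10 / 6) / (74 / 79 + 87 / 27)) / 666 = 0.00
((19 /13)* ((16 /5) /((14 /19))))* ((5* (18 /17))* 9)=467856 /1547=302.43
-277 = -277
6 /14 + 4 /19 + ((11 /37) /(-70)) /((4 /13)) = 123083 /196840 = 0.63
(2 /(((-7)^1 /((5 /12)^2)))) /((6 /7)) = -25 /432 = -0.06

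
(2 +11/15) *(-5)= -13.67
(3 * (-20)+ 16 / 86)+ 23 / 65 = -166191 / 2795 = -59.46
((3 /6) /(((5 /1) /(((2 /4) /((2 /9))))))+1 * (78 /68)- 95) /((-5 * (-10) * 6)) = -63667 /204000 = -0.31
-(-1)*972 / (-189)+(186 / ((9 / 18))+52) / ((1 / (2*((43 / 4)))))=63776 / 7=9110.86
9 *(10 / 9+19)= 181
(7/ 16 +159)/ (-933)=-2551/ 14928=-0.17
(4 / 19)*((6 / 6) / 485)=4 / 9215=0.00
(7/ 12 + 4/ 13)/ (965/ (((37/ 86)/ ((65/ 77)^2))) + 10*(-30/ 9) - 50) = 30492847/ 51846860000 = 0.00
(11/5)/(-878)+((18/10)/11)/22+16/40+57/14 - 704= -2601059733/3718330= -699.52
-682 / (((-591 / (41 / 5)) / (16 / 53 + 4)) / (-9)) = -19126008 / 52205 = -366.36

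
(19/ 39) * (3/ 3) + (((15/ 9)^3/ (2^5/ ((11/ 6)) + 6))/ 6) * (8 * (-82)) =-2865323/ 135837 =-21.09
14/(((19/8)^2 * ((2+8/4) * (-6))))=-112/1083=-0.10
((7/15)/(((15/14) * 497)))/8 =7/63900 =0.00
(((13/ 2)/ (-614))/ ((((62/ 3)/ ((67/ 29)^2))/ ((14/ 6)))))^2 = 166871433001/ 4099889050701376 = 0.00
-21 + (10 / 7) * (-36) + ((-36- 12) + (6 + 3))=-780 / 7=-111.43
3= 3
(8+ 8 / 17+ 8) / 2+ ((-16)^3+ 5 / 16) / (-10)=1136427 / 2720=417.80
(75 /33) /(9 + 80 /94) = 1175 /5093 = 0.23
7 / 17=0.41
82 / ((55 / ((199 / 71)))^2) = 3247282 / 15249025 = 0.21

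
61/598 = 0.10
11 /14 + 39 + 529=7963 /14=568.79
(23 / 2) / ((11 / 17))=391 / 22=17.77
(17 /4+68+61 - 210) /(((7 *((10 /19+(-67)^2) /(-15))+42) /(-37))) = -3237315 /2340548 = -1.38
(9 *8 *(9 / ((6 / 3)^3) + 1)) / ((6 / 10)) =255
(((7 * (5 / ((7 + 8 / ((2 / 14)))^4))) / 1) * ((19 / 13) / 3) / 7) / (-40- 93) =-5 / 4300558353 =-0.00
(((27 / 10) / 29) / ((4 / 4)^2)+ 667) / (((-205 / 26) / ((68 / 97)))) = -171015988 / 2883325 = -59.31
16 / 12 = 1.33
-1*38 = -38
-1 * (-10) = 10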